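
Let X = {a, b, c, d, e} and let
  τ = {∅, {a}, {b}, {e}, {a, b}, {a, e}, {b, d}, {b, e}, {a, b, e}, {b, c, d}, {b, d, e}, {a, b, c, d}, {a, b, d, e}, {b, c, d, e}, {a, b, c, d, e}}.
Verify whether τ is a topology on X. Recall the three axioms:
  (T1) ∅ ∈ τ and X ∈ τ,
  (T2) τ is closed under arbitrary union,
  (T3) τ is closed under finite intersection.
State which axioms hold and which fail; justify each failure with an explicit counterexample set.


τ is NOT a topology on X.

Axiom (T1): ∅ ∈ τ? Yes; X ∈ τ? Yes.
Axiom (T2/T3): check pairwise unions and intersections of members of τ.
Counterexample for (T2): {a} ∪ {b, d} = {a, b, d} ∉ τ. Therefore τ is NOT a topology.


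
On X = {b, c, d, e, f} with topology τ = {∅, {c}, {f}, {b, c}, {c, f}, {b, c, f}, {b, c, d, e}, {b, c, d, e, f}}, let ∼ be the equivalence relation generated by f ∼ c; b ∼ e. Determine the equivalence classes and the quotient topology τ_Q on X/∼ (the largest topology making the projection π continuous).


X/∼ = {[b=e], [c=f], [d]}; |τ_Q| = 3.

Equivalence classes: [b=e], [c=f], [d].
Quotient map π: X → X/∼ sends b ↦ [b=e], c ↦ [c=f], d ↦ [d], e ↦ [b=e], f ↦ [c=f].
For each subset V ⊆ X/∼, compute π^{-1}(V) ⊆ X and check whether π^{-1}(V) ∈ τ. V is open in τ_Q iff π^{-1}(V) ∈ τ.
  V = {}: π^{-1}(V) = ∅ ∈ τ ✓.
  V = {[b=e]}: π^{-1}(V) = {b, e} ∉ τ ✗.
  V = {[c=f]}: π^{-1}(V) = {c, f} ∈ τ ✓.
  V = {[b=e], [c=f]}: π^{-1}(V) = {b, c, e, f} ∉ τ ✗.
  V = {[d]}: π^{-1}(V) = {d} ∉ τ ✗.
  V = {[b=e], [d]}: π^{-1}(V) = {b, d, e} ∉ τ ✗.
  V = {[c=f], [d]}: π^{-1}(V) = {c, d, f} ∉ τ ✗.
  V = {[b=e], [c=f], [d]}: π^{-1}(V) = {b, c, d, e, f} ∈ τ ✓.
Open sets in the quotient: τ_Q = {{}, {[c=f]}, {[b=e], [c=f], [d]}} (3 elements).


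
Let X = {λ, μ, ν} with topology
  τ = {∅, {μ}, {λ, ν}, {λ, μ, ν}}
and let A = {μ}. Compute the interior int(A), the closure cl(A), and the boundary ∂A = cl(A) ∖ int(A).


int(A) = {μ}, cl(A) = {μ}, ∂A = ∅.

Closed sets in (X, τ) are complements of opens:
  closed(X, τ) = {∅, {μ}, {λ, ν}, {λ, μ, ν}}.
int(A) = ⋃ {U ∈ τ : U ⊆ A}. Opens contained in A: ∅, {μ}.
Taking the union of these: int(A) = {μ}.
cl(A) = ⋂ {C closed : A ⊆ C}. Closed sets containing A: {μ}, {λ, μ, ν}.
Intersecting these: cl(A) = {μ}.
∂A = cl(A) ∖ int(A) = {μ} ∖ {μ} = ∅.


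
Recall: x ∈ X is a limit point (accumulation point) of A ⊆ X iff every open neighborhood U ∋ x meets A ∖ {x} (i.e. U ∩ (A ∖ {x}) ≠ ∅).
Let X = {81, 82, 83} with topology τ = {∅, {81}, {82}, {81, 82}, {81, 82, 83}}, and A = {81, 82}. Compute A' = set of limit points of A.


A' = {83}

For each x ∈ X, list the open sets U ∈ τ with x ∈ U, then check whether U ∩ (A ∖ {x}) ≠ ∅ for every such U.
  x = 81: open {81} ∋ x has {81} ∩ (A ∖ {81}) = ∅, so x is NOT a limit point.
  x = 82: open {82} ∋ x has {82} ∩ (A ∖ {82}) = ∅, so x is NOT a limit point.
  x = 83: opens ∋ x are {81, 82, 83}; each meets A ∖ {83}, so x IS a limit point.
Collecting: A' = {83}.


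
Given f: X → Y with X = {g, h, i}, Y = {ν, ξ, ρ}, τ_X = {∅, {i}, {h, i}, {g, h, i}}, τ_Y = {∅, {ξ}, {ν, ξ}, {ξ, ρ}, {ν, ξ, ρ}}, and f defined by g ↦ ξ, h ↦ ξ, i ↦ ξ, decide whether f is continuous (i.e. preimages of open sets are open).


f IS continuous.

Compute f^{-1}(U) for each U ∈ τ_Y:
  U = ∅: f^{-1}(U) = ∅ ∈ τ_X ✓.
  U = {ξ}: f^{-1}(U) = {g, h, i} ∈ τ_X ✓.
  U = {ν, ξ}: f^{-1}(U) = {g, h, i} ∈ τ_X ✓.
  U = {ξ, ρ}: f^{-1}(U) = {g, h, i} ∈ τ_X ✓.
  U = {ν, ξ, ρ}: f^{-1}(U) = {g, h, i} ∈ τ_X ✓.
Every preimage lies in τ_X, so f IS continuous.


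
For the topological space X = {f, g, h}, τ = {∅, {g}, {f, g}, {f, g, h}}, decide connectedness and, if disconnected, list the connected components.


(X, τ) is connected.

Find clopen sets (U ∈ τ with X ∖ U ∈ τ):
  U = ∅, X ∖ U = {f, g, h} — both open, so U is clopen.
  U = {f, g, h}, X ∖ U = ∅ — both open, so U is clopen.
Only trivial clopens (∅ and X) exist, so (X, τ) is connected.
Compute connected components by grouping points that agree on all clopens:
  component: {f, g, h}


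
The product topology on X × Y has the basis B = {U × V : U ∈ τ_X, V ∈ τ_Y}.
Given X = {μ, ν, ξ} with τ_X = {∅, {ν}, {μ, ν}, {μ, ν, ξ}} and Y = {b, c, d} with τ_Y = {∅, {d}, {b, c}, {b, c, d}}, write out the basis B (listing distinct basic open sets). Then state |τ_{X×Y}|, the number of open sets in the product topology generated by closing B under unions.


Basis B = {∅ × ∅, {ν} × {d}, {μ, ν} × {d}, {ν} × {b, c}, {μ, ν, ξ} × {d}, {ν} × {b, c, d}, {μ, ν} × {b, c}, {μ, ν} × {b, c, d}, {μ, ν, ξ} × {b, c}, {μ, ν, ξ} × {b, c, d}}; |τ_{X×Y}| = 16.

Enumerate products U × V with U ∈ τ_X, V ∈ τ_Y (deduplicated):
  ∅ × ∅ = {} (∅)
  {ν} × {d} = {(ν,d)}
  {μ, ν} × {d} = {(μ,d), (ν,d)}
  {ν} × {b, c} = {(ν,b), (ν,c)}
  {μ, ν, ξ} × {d} = {(μ,d), (ν,d), (ξ,d)}
  {ν} × {b, c, d} = {(ν,b), (ν,c), (ν,d)}
  {μ, ν} × {b, c} = {(μ,b), (μ,c), (ν,b), (ν,c)}
  {μ, ν} × {b, c, d} = {(μ,b), (μ,c), (μ,d), (ν,b), (ν,c), (ν,d)}
  {μ, ν, ξ} × {b, c} = {(μ,b), (μ,c), (ν,b), (ν,c), (ξ,b), (ξ,c)}
  {μ, ν, ξ} × {b, c, d} = {(μ,b), (μ,c), (μ,d), (ν,b), (ν,c), (ν,d), (ξ,b), (ξ,c), (ξ,d)}
These 10 distinct sets form the basis B.
Close under arbitrary unions to get τ_{X×Y}; counting gives |τ_{X×Y}| = 16.


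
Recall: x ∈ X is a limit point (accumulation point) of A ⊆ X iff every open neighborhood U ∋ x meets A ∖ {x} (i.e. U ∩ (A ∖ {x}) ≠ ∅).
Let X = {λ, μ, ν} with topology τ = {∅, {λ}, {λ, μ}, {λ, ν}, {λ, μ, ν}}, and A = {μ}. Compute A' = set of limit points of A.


A' = ∅

For each x ∈ X, list the open sets U ∈ τ with x ∈ U, then check whether U ∩ (A ∖ {x}) ≠ ∅ for every such U.
  x = λ: open {λ} ∋ x has {λ} ∩ (A ∖ {λ}) = ∅, so x is NOT a limit point.
  x = μ: open {λ, μ} ∋ x has {λ, μ} ∩ (A ∖ {μ}) = ∅, so x is NOT a limit point.
  x = ν: open {λ, ν} ∋ x has {λ, ν} ∩ (A ∖ {ν}) = ∅, so x is NOT a limit point.
Collecting: A' = ∅.


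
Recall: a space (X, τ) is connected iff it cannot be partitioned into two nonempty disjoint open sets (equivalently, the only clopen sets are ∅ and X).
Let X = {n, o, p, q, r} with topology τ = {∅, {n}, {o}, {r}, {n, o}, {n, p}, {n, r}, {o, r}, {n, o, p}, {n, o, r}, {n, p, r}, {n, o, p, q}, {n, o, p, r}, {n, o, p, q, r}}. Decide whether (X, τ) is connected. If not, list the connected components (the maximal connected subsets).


(X, τ) is disconnected; components = [{r}, {n, o, p, q}].

Find clopen sets (U ∈ τ with X ∖ U ∈ τ):
  U = ∅, X ∖ U = {n, o, p, q, r} — both open, so U is clopen.
  U = {r}, X ∖ U = {n, o, p, q} — both open, so U is clopen.
  U = {n, o, p, q}, X ∖ U = {r} — both open, so U is clopen.
  U = {n, o, p, q, r}, X ∖ U = ∅ — both open, so U is clopen.
Nontrivial clopen(s) exist: e.g. {r}. So (X, τ) is disconnected.
Compute connected components by grouping points that agree on all clopens:
  component: {r}
  component: {n, o, p, q}


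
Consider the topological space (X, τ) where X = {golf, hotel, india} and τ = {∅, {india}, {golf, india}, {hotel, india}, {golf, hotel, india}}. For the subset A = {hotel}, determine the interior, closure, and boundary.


int(A) = ∅, cl(A) = {hotel}, ∂A = {hotel}.

Closed sets in (X, τ) are complements of opens:
  closed(X, τ) = {∅, {golf}, {hotel}, {golf, hotel}, {golf, hotel, india}}.
int(A) = ⋃ {U ∈ τ : U ⊆ A}. Opens contained in A: ∅.
Taking the union of these: int(A) = ∅.
cl(A) = ⋂ {C closed : A ⊆ C}. Closed sets containing A: {hotel}, {golf, hotel}, {golf, hotel, india}.
Intersecting these: cl(A) = {hotel}.
∂A = cl(A) ∖ int(A) = {hotel} ∖ ∅ = {hotel}.


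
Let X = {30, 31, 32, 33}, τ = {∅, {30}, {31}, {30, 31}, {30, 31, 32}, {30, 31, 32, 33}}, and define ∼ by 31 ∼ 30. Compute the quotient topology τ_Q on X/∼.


X/∼ = {[30=31], [32], [33]}; |τ_Q| = 4.

Equivalence classes: [30=31], [32], [33].
Quotient map π: X → X/∼ sends 30 ↦ [30=31], 31 ↦ [30=31], 32 ↦ [32], 33 ↦ [33].
For each subset V ⊆ X/∼, compute π^{-1}(V) ⊆ X and check whether π^{-1}(V) ∈ τ. V is open in τ_Q iff π^{-1}(V) ∈ τ.
  V = {}: π^{-1}(V) = ∅ ∈ τ ✓.
  V = {[30=31]}: π^{-1}(V) = {30, 31} ∈ τ ✓.
  V = {[32]}: π^{-1}(V) = {32} ∉ τ ✗.
  V = {[30=31], [32]}: π^{-1}(V) = {30, 31, 32} ∈ τ ✓.
  V = {[33]}: π^{-1}(V) = {33} ∉ τ ✗.
  V = {[30=31], [33]}: π^{-1}(V) = {30, 31, 33} ∉ τ ✗.
  V = {[32], [33]}: π^{-1}(V) = {32, 33} ∉ τ ✗.
  V = {[30=31], [32], [33]}: π^{-1}(V) = {30, 31, 32, 33} ∈ τ ✓.
Open sets in the quotient: τ_Q = {{}, {[30=31]}, {[30=31], [32]}, {[30=31], [32], [33]}} (4 elements).


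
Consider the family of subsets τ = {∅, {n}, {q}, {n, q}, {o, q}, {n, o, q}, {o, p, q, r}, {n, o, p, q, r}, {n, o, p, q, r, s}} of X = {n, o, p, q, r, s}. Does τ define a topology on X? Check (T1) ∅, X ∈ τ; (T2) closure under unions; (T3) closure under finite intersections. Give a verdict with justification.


τ IS a topology on X.

Axiom (T1): ∅ ∈ τ? Yes; X ∈ τ? Yes.
Axiom (T2/T3): check pairwise unions and intersections of members of τ.
All pairwise intersections and unions checked — each lies in τ. Therefore τ satisfies (T1), (T2), (T3): it IS a topology on X.


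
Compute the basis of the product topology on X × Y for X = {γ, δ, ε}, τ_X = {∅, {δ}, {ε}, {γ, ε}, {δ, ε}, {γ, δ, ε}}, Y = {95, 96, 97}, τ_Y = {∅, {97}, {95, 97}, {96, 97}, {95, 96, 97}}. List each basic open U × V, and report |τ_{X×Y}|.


Basis B = {∅ × ∅, {δ} × {97}, {ε} × {97}, {γ, ε} × {97}, {δ} × {95, 97}, {δ} × {96, 97}, {δ, ε} × {97}, {ε} × {95, 97}, {ε} × {96, 97}, {γ, δ, ε} × {97}, {δ} × {95, 96, 97}, {ε} × {95, 96, 97}, {γ, ε} × {95, 97}, {γ, ε} × {96, 97}, {δ, ε} × {95, 97}, {δ, ε} × {96, 97}, {γ, ε} × {95, 96, 97}, {γ, δ, ε} × {95, 97}, {γ, δ, ε} × {96, 97}, {δ, ε} × {95, 96, 97}, {γ, δ, ε} × {95, 96, 97}}; |τ_{X×Y}| = 70.

Enumerate products U × V with U ∈ τ_X, V ∈ τ_Y (deduplicated):
  ∅ × ∅ = {} (∅)
  {δ} × {97} = {(δ,97)}
  {ε} × {97} = {(ε,97)}
  {γ, ε} × {97} = {(γ,97), (ε,97)}
  {δ} × {95, 97} = {(δ,95), (δ,97)}
  {δ} × {96, 97} = {(δ,96), (δ,97)}
  {δ, ε} × {97} = {(δ,97), (ε,97)}
  {ε} × {95, 97} = {(ε,95), (ε,97)}
  {ε} × {96, 97} = {(ε,96), (ε,97)}
  {γ, δ, ε} × {97} = {(γ,97), (δ,97), (ε,97)}
  {δ} × {95, 96, 97} = {(δ,95), (δ,96), (δ,97)}
  {ε} × {95, 96, 97} = {(ε,95), (ε,96), (ε,97)}
  {γ, ε} × {95, 97} = {(γ,95), (γ,97), (ε,95), (ε,97)}
  {γ, ε} × {96, 97} = {(γ,96), (γ,97), (ε,96), (ε,97)}
  {δ, ε} × {95, 97} = {(δ,95), (δ,97), (ε,95), (ε,97)}
  {δ, ε} × {96, 97} = {(δ,96), (δ,97), (ε,96), (ε,97)}
  {γ, ε} × {95, 96, 97} = {(γ,95), (γ,96), (γ,97), (ε,95), (ε,96), (ε,97)}
  {γ, δ, ε} × {95, 97} = {(γ,95), (γ,97), (δ,95), (δ,97), (ε,95), (ε,97)}
  {γ, δ, ε} × {96, 97} = {(γ,96), (γ,97), (δ,96), (δ,97), (ε,96), (ε,97)}
  {δ, ε} × {95, 96, 97} = {(δ,95), (δ,96), (δ,97), (ε,95), (ε,96), (ε,97)}
  {γ, δ, ε} × {95, 96, 97} = {(γ,95), (γ,96), (γ,97), (δ,95), (δ,96), (δ,97), (ε,95), (ε,96), (ε,97)}
These 21 distinct sets form the basis B.
Close under arbitrary unions to get τ_{X×Y}; counting gives |τ_{X×Y}| = 70.


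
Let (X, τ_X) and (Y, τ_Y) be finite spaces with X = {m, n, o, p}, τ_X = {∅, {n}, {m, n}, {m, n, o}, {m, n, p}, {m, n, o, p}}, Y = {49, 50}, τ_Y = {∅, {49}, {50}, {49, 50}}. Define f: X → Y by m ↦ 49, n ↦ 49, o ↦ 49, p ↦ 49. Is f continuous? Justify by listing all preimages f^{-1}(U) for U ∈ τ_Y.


f IS continuous.

Compute f^{-1}(U) for each U ∈ τ_Y:
  U = ∅: f^{-1}(U) = ∅ ∈ τ_X ✓.
  U = {49}: f^{-1}(U) = {m, n, o, p} ∈ τ_X ✓.
  U = {50}: f^{-1}(U) = ∅ ∈ τ_X ✓.
  U = {49, 50}: f^{-1}(U) = {m, n, o, p} ∈ τ_X ✓.
Every preimage lies in τ_X, so f IS continuous.


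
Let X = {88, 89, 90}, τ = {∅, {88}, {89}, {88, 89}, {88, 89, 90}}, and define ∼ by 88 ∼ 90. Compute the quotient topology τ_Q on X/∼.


X/∼ = {[88=90], [89]}; |τ_Q| = 3.

Equivalence classes: [88=90], [89].
Quotient map π: X → X/∼ sends 88 ↦ [88=90], 89 ↦ [89], 90 ↦ [88=90].
For each subset V ⊆ X/∼, compute π^{-1}(V) ⊆ X and check whether π^{-1}(V) ∈ τ. V is open in τ_Q iff π^{-1}(V) ∈ τ.
  V = {}: π^{-1}(V) = ∅ ∈ τ ✓.
  V = {[88=90]}: π^{-1}(V) = {88, 90} ∉ τ ✗.
  V = {[89]}: π^{-1}(V) = {89} ∈ τ ✓.
  V = {[88=90], [89]}: π^{-1}(V) = {88, 89, 90} ∈ τ ✓.
Open sets in the quotient: τ_Q = {{}, {[89]}, {[88=90], [89]}} (3 elements).


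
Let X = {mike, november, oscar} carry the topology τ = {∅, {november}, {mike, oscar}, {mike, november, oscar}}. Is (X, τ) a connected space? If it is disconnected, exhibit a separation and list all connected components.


(X, τ) is disconnected; components = [{november}, {mike, oscar}].

Find clopen sets (U ∈ τ with X ∖ U ∈ τ):
  U = ∅, X ∖ U = {mike, november, oscar} — both open, so U is clopen.
  U = {november}, X ∖ U = {mike, oscar} — both open, so U is clopen.
  U = {mike, oscar}, X ∖ U = {november} — both open, so U is clopen.
  U = {mike, november, oscar}, X ∖ U = ∅ — both open, so U is clopen.
Nontrivial clopen(s) exist: e.g. {november}. So (X, τ) is disconnected.
Compute connected components by grouping points that agree on all clopens:
  component: {november}
  component: {mike, oscar}


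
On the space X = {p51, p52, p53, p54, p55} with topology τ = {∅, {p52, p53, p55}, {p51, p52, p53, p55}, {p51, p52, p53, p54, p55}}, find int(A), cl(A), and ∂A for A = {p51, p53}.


int(A) = ∅, cl(A) = {p51, p52, p53, p54, p55}, ∂A = {p51, p52, p53, p54, p55}.

Closed sets in (X, τ) are complements of opens:
  closed(X, τ) = {∅, {p54}, {p51, p54}, {p51, p52, p53, p54, p55}}.
int(A) = ⋃ {U ∈ τ : U ⊆ A}. Opens contained in A: ∅.
Taking the union of these: int(A) = ∅.
cl(A) = ⋂ {C closed : A ⊆ C}. Closed sets containing A: {p51, p52, p53, p54, p55}.
Intersecting these: cl(A) = {p51, p52, p53, p54, p55}.
∂A = cl(A) ∖ int(A) = {p51, p52, p53, p54, p55} ∖ ∅ = {p51, p52, p53, p54, p55}.


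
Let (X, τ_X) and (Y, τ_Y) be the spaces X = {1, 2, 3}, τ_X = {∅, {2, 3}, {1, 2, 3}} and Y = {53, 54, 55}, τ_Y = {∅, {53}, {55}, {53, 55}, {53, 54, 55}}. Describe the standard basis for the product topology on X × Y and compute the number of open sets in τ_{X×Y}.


Basis B = {∅ × ∅, {2, 3} × {53}, {2, 3} × {55}, {1, 2, 3} × {53}, {1, 2, 3} × {55}, {2, 3} × {53, 55}, {1, 2, 3} × {53, 55}, {2, 3} × {53, 54, 55}, {1, 2, 3} × {53, 54, 55}}; |τ_{X×Y}| = 14.

Enumerate products U × V with U ∈ τ_X, V ∈ τ_Y (deduplicated):
  ∅ × ∅ = {} (∅)
  {2, 3} × {53} = {(2,53), (3,53)}
  {2, 3} × {55} = {(2,55), (3,55)}
  {1, 2, 3} × {53} = {(1,53), (2,53), (3,53)}
  {1, 2, 3} × {55} = {(1,55), (2,55), (3,55)}
  {2, 3} × {53, 55} = {(2,53), (2,55), (3,53), (3,55)}
  {1, 2, 3} × {53, 55} = {(1,53), (1,55), (2,53), (2,55), (3,53), (3,55)}
  {2, 3} × {53, 54, 55} = {(2,53), (2,54), (2,55), (3,53), (3,54), (3,55)}
  {1, 2, 3} × {53, 54, 55} = {(1,53), (1,54), (1,55), (2,53), (2,54), (2,55), (3,53), (3,54), (3,55)}
These 9 distinct sets form the basis B.
Close under arbitrary unions to get τ_{X×Y}; counting gives |τ_{X×Y}| = 14.


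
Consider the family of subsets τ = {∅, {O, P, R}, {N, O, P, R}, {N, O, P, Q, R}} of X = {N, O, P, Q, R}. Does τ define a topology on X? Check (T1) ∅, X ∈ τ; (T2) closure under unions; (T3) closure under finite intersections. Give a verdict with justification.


τ IS a topology on X.

Axiom (T1): ∅ ∈ τ? Yes; X ∈ τ? Yes.
Axiom (T2/T3): check pairwise unions and intersections of members of τ.
All pairwise intersections and unions checked — each lies in τ. Therefore τ satisfies (T1), (T2), (T3): it IS a topology on X.


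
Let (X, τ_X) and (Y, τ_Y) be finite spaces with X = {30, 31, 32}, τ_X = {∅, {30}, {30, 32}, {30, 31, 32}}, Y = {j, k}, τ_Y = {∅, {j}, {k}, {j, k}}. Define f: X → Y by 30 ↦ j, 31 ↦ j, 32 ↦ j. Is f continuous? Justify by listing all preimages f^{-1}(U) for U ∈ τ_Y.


f IS continuous.

Compute f^{-1}(U) for each U ∈ τ_Y:
  U = ∅: f^{-1}(U) = ∅ ∈ τ_X ✓.
  U = {j}: f^{-1}(U) = {30, 31, 32} ∈ τ_X ✓.
  U = {k}: f^{-1}(U) = ∅ ∈ τ_X ✓.
  U = {j, k}: f^{-1}(U) = {30, 31, 32} ∈ τ_X ✓.
Every preimage lies in τ_X, so f IS continuous.


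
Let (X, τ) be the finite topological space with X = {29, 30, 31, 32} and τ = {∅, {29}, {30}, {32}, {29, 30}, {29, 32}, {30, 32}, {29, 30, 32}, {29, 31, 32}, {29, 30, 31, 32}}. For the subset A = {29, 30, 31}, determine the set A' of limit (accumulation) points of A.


A' = {31}

For each x ∈ X, list the open sets U ∈ τ with x ∈ U, then check whether U ∩ (A ∖ {x}) ≠ ∅ for every such U.
  x = 29: open {29} ∋ x has {29} ∩ (A ∖ {29}) = ∅, so x is NOT a limit point.
  x = 30: open {30} ∋ x has {30} ∩ (A ∖ {30}) = ∅, so x is NOT a limit point.
  x = 31: opens ∋ x are {29, 31, 32}, {29, 30, 31, 32}; each meets A ∖ {31}, so x IS a limit point.
  x = 32: open {32} ∋ x has {32} ∩ (A ∖ {32}) = ∅, so x is NOT a limit point.
Collecting: A' = {31}.


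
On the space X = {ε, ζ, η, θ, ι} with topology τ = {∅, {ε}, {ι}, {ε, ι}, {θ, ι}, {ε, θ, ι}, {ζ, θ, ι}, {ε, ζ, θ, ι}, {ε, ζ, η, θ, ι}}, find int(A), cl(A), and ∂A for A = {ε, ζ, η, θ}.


int(A) = {ε}, cl(A) = {ε, ζ, η, θ}, ∂A = {ζ, η, θ}.

Closed sets in (X, τ) are complements of opens:
  closed(X, τ) = {∅, {η}, {ε, η}, {ζ, η}, {ε, ζ, η}, {ζ, η, θ}, {ε, ζ, η, θ}, {ζ, η, θ, ι}, {ε, ζ, η, θ, ι}}.
int(A) = ⋃ {U ∈ τ : U ⊆ A}. Opens contained in A: ∅, {ε}.
Taking the union of these: int(A) = {ε}.
cl(A) = ⋂ {C closed : A ⊆ C}. Closed sets containing A: {ε, ζ, η, θ}, {ε, ζ, η, θ, ι}.
Intersecting these: cl(A) = {ε, ζ, η, θ}.
∂A = cl(A) ∖ int(A) = {ε, ζ, η, θ} ∖ {ε} = {ζ, η, θ}.


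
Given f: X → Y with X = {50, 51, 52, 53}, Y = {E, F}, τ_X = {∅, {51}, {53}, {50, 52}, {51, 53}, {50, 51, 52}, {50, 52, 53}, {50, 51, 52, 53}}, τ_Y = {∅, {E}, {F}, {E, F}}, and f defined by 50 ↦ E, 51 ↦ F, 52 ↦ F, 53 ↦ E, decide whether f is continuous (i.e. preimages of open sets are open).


f is NOT continuous.

Compute f^{-1}(U) for each U ∈ τ_Y:
  U = ∅: f^{-1}(U) = ∅ ∈ τ_X ✓.
  U = {E}: f^{-1}(U) = {50, 53} ∉ τ_X ✗.
  U = {F}: f^{-1}(U) = {51, 52} ∉ τ_X ✗.
  U = {E, F}: f^{-1}(U) = {50, 51, 52, 53} ∈ τ_X ✓.
Found U = {E} with f^{-1}(U) = {50, 53} not in τ_X. Therefore f is NOT continuous.


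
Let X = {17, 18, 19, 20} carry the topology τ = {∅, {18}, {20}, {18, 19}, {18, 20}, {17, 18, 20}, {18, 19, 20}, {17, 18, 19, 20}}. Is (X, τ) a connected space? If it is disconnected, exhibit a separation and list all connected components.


(X, τ) is connected.

Find clopen sets (U ∈ τ with X ∖ U ∈ τ):
  U = ∅, X ∖ U = {17, 18, 19, 20} — both open, so U is clopen.
  U = {17, 18, 19, 20}, X ∖ U = ∅ — both open, so U is clopen.
Only trivial clopens (∅ and X) exist, so (X, τ) is connected.
Compute connected components by grouping points that agree on all clopens:
  component: {17, 18, 19, 20}


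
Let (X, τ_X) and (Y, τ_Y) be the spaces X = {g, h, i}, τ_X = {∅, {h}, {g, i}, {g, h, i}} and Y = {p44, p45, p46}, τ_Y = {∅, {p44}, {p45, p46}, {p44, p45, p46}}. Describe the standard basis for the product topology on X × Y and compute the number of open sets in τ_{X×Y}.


Basis B = {∅ × ∅, {h} × {p44}, {g, i} × {p44}, {h} × {p45, p46}, {g, h, i} × {p44}, {h} × {p44, p45, p46}, {g, i} × {p45, p46}, {g, i} × {p44, p45, p46}, {g, h, i} × {p45, p46}, {g, h, i} × {p44, p45, p46}}; |τ_{X×Y}| = 16.

Enumerate products U × V with U ∈ τ_X, V ∈ τ_Y (deduplicated):
  ∅ × ∅ = {} (∅)
  {h} × {p44} = {(h,p44)}
  {g, i} × {p44} = {(g,p44), (i,p44)}
  {h} × {p45, p46} = {(h,p45), (h,p46)}
  {g, h, i} × {p44} = {(g,p44), (h,p44), (i,p44)}
  {h} × {p44, p45, p46} = {(h,p44), (h,p45), (h,p46)}
  {g, i} × {p45, p46} = {(g,p45), (g,p46), (i,p45), (i,p46)}
  {g, i} × {p44, p45, p46} = {(g,p44), (g,p45), (g,p46), (i,p44), (i,p45), (i,p46)}
  {g, h, i} × {p45, p46} = {(g,p45), (g,p46), (h,p45), (h,p46), (i,p45), (i,p46)}
  {g, h, i} × {p44, p45, p46} = {(g,p44), (g,p45), (g,p46), (h,p44), (h,p45), (h,p46), (i,p44), (i,p45), (i,p46)}
These 10 distinct sets form the basis B.
Close under arbitrary unions to get τ_{X×Y}; counting gives |τ_{X×Y}| = 16.


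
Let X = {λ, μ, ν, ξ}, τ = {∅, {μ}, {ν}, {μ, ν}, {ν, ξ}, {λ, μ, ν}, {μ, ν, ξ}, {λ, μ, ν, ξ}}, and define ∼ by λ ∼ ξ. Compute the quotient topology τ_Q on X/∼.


X/∼ = {[λ=ξ], [μ], [ν]}; |τ_Q| = 5.

Equivalence classes: [λ=ξ], [μ], [ν].
Quotient map π: X → X/∼ sends λ ↦ [λ=ξ], μ ↦ [μ], ν ↦ [ν], ξ ↦ [λ=ξ].
For each subset V ⊆ X/∼, compute π^{-1}(V) ⊆ X and check whether π^{-1}(V) ∈ τ. V is open in τ_Q iff π^{-1}(V) ∈ τ.
  V = {}: π^{-1}(V) = ∅ ∈ τ ✓.
  V = {[λ=ξ]}: π^{-1}(V) = {λ, ξ} ∉ τ ✗.
  V = {[μ]}: π^{-1}(V) = {μ} ∈ τ ✓.
  V = {[λ=ξ], [μ]}: π^{-1}(V) = {λ, μ, ξ} ∉ τ ✗.
  V = {[ν]}: π^{-1}(V) = {ν} ∈ τ ✓.
  V = {[λ=ξ], [ν]}: π^{-1}(V) = {λ, ν, ξ} ∉ τ ✗.
  V = {[μ], [ν]}: π^{-1}(V) = {μ, ν} ∈ τ ✓.
  V = {[λ=ξ], [μ], [ν]}: π^{-1}(V) = {λ, μ, ν, ξ} ∈ τ ✓.
Open sets in the quotient: τ_Q = {{}, {[μ]}, {[ν]}, {[μ], [ν]}, {[λ=ξ], [μ], [ν]}} (5 elements).


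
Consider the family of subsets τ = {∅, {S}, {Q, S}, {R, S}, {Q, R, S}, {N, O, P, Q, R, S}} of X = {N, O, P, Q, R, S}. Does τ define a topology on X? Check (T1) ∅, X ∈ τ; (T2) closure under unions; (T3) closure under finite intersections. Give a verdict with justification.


τ IS a topology on X.

Axiom (T1): ∅ ∈ τ? Yes; X ∈ τ? Yes.
Axiom (T2/T3): check pairwise unions and intersections of members of τ.
All pairwise intersections and unions checked — each lies in τ. Therefore τ satisfies (T1), (T2), (T3): it IS a topology on X.


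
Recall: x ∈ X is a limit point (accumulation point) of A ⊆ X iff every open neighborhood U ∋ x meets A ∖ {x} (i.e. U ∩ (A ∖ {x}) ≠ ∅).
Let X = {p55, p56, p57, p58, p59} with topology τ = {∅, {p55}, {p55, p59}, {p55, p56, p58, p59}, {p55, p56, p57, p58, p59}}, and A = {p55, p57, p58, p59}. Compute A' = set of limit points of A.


A' = {p56, p57, p58, p59}

For each x ∈ X, list the open sets U ∈ τ with x ∈ U, then check whether U ∩ (A ∖ {x}) ≠ ∅ for every such U.
  x = p55: open {p55} ∋ x has {p55} ∩ (A ∖ {p55}) = ∅, so x is NOT a limit point.
  x = p56: opens ∋ x are {p55, p56, p58, p59}, {p55, p56, p57, p58, p59}; each meets A ∖ {p56}, so x IS a limit point.
  x = p57: opens ∋ x are {p55, p56, p57, p58, p59}; each meets A ∖ {p57}, so x IS a limit point.
  x = p58: opens ∋ x are {p55, p56, p58, p59}, {p55, p56, p57, p58, p59}; each meets A ∖ {p58}, so x IS a limit point.
  x = p59: opens ∋ x are {p55, p59}, {p55, p56, p58, p59}, {p55, p56, p57, p58, p59}; each meets A ∖ {p59}, so x IS a limit point.
Collecting: A' = {p56, p57, p58, p59}.


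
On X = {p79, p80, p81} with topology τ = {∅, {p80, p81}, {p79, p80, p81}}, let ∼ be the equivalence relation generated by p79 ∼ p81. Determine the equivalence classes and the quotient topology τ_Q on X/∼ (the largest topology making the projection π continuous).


X/∼ = {[p79=p81], [p80]}; |τ_Q| = 2.

Equivalence classes: [p79=p81], [p80].
Quotient map π: X → X/∼ sends p79 ↦ [p79=p81], p80 ↦ [p80], p81 ↦ [p79=p81].
For each subset V ⊆ X/∼, compute π^{-1}(V) ⊆ X and check whether π^{-1}(V) ∈ τ. V is open in τ_Q iff π^{-1}(V) ∈ τ.
  V = {}: π^{-1}(V) = ∅ ∈ τ ✓.
  V = {[p79=p81]}: π^{-1}(V) = {p79, p81} ∉ τ ✗.
  V = {[p80]}: π^{-1}(V) = {p80} ∉ τ ✗.
  V = {[p79=p81], [p80]}: π^{-1}(V) = {p79, p80, p81} ∈ τ ✓.
Open sets in the quotient: τ_Q = {{}, {[p79=p81], [p80]}} (2 elements).


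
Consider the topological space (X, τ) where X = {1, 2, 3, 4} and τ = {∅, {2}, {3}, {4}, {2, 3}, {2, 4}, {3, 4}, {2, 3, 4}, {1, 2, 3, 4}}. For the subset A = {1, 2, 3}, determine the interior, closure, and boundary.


int(A) = {2, 3}, cl(A) = {1, 2, 3}, ∂A = {1}.

Closed sets in (X, τ) are complements of opens:
  closed(X, τ) = {∅, {1}, {1, 2}, {1, 3}, {1, 4}, {1, 2, 3}, {1, 2, 4}, {1, 3, 4}, {1, 2, 3, 4}}.
int(A) = ⋃ {U ∈ τ : U ⊆ A}. Opens contained in A: ∅, {2}, {3}, {2, 3}.
Taking the union of these: int(A) = {2, 3}.
cl(A) = ⋂ {C closed : A ⊆ C}. Closed sets containing A: {1, 2, 3}, {1, 2, 3, 4}.
Intersecting these: cl(A) = {1, 2, 3}.
∂A = cl(A) ∖ int(A) = {1, 2, 3} ∖ {2, 3} = {1}.


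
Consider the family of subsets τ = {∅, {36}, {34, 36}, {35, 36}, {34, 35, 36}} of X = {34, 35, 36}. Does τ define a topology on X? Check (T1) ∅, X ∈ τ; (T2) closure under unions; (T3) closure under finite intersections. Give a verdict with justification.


τ IS a topology on X.

Axiom (T1): ∅ ∈ τ? Yes; X ∈ τ? Yes.
Axiom (T2/T3): check pairwise unions and intersections of members of τ.
All pairwise intersections and unions checked — each lies in τ. Therefore τ satisfies (T1), (T2), (T3): it IS a topology on X.


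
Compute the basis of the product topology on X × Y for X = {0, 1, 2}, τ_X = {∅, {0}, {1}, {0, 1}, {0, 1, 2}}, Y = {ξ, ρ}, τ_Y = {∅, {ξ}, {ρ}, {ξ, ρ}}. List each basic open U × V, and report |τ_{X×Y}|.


Basis B = {∅ × ∅, {0} × {ξ}, {0} × {ρ}, {1} × {ξ}, {1} × {ρ}, {0} × {ξ, ρ}, {0, 1} × {ξ}, {0, 1} × {ρ}, {1} × {ξ, ρ}, {0, 1, 2} × {ξ}, {0, 1, 2} × {ρ}, {0, 1} × {ξ, ρ}, {0, 1, 2} × {ξ, ρ}}; |τ_{X×Y}| = 25.

Enumerate products U × V with U ∈ τ_X, V ∈ τ_Y (deduplicated):
  ∅ × ∅ = {} (∅)
  {0} × {ξ} = {(0,ξ)}
  {0} × {ρ} = {(0,ρ)}
  {1} × {ξ} = {(1,ξ)}
  {1} × {ρ} = {(1,ρ)}
  {0} × {ξ, ρ} = {(0,ξ), (0,ρ)}
  {0, 1} × {ξ} = {(0,ξ), (1,ξ)}
  {0, 1} × {ρ} = {(0,ρ), (1,ρ)}
  {1} × {ξ, ρ} = {(1,ξ), (1,ρ)}
  {0, 1, 2} × {ξ} = {(0,ξ), (1,ξ), (2,ξ)}
  {0, 1, 2} × {ρ} = {(0,ρ), (1,ρ), (2,ρ)}
  {0, 1} × {ξ, ρ} = {(0,ξ), (0,ρ), (1,ξ), (1,ρ)}
  {0, 1, 2} × {ξ, ρ} = {(0,ξ), (0,ρ), (1,ξ), (1,ρ), (2,ξ), (2,ρ)}
These 13 distinct sets form the basis B.
Close under arbitrary unions to get τ_{X×Y}; counting gives |τ_{X×Y}| = 25.


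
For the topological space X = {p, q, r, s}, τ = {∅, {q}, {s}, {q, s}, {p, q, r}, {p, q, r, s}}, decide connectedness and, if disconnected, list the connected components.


(X, τ) is disconnected; components = [{s}, {p, q, r}].

Find clopen sets (U ∈ τ with X ∖ U ∈ τ):
  U = ∅, X ∖ U = {p, q, r, s} — both open, so U is clopen.
  U = {s}, X ∖ U = {p, q, r} — both open, so U is clopen.
  U = {p, q, r}, X ∖ U = {s} — both open, so U is clopen.
  U = {p, q, r, s}, X ∖ U = ∅ — both open, so U is clopen.
Nontrivial clopen(s) exist: e.g. {s}. So (X, τ) is disconnected.
Compute connected components by grouping points that agree on all clopens:
  component: {s}
  component: {p, q, r}


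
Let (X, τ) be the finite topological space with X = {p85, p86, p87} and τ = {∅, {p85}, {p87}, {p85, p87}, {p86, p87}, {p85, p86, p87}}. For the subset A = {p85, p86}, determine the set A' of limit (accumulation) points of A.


A' = ∅

For each x ∈ X, list the open sets U ∈ τ with x ∈ U, then check whether U ∩ (A ∖ {x}) ≠ ∅ for every such U.
  x = p85: open {p85} ∋ x has {p85} ∩ (A ∖ {p85}) = ∅, so x is NOT a limit point.
  x = p86: open {p86, p87} ∋ x has {p86, p87} ∩ (A ∖ {p86}) = ∅, so x is NOT a limit point.
  x = p87: open {p87} ∋ x has {p87} ∩ (A ∖ {p87}) = ∅, so x is NOT a limit point.
Collecting: A' = ∅.


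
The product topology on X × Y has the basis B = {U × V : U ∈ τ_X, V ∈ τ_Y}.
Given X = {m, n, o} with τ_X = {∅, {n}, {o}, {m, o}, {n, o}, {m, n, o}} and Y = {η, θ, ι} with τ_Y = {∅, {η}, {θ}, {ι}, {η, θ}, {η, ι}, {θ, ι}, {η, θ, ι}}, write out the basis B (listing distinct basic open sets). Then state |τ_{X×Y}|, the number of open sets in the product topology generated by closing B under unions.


Basis B = {∅ × ∅, {n} × {η}, {n} × {θ}, {n} × {ι}, {o} × {η}, {o} × {θ}, {o} × {ι}, {m, o} × {η}, {m, o} × {θ}, {m, o} × {ι}, {n} × {η, θ}, {n} × {η, ι}, {n, o} × {η}, {n} × {θ, ι}, {n, o} × {θ}, {n, o} × {ι}, {o} × {η, θ}, {o} × {η, ι}, {o} × {θ, ι}, {m, n, o} × {η}, {m, n, o} × {θ}, {m, n, o} × {ι}, {n} × {η, θ, ι}, {o} × {η, θ, ι}, {m, o} × {η, θ}, {m, o} × {η, ι}, {m, o} × {θ, ι}, {n, o} × {η, θ}, {n, o} × {η, ι}, {n, o} × {θ, ι}, {m, o} × {η, θ, ι}, {m, n, o} × {η, θ}, {m, n, o} × {η, ι}, {m, n, o} × {θ, ι}, {n, o} × {η, θ, ι}, {m, n, o} × {η, θ, ι}}; |τ_{X×Y}| = 216.

Enumerate products U × V with U ∈ τ_X, V ∈ τ_Y (deduplicated):
  ∅ × ∅ = {} (∅)
  {n} × {η} = {(n,η)}
  {n} × {θ} = {(n,θ)}
  {n} × {ι} = {(n,ι)}
  {o} × {η} = {(o,η)}
  {o} × {θ} = {(o,θ)}
  {o} × {ι} = {(o,ι)}
  {m, o} × {η} = {(m,η), (o,η)}
  {m, o} × {θ} = {(m,θ), (o,θ)}
  {m, o} × {ι} = {(m,ι), (o,ι)}
  {n} × {η, θ} = {(n,η), (n,θ)}
  {n} × {η, ι} = {(n,η), (n,ι)}
  {n, o} × {η} = {(n,η), (o,η)}
  {n} × {θ, ι} = {(n,θ), (n,ι)}
  {n, o} × {θ} = {(n,θ), (o,θ)}
  {n, o} × {ι} = {(n,ι), (o,ι)}
  {o} × {η, θ} = {(o,η), (o,θ)}
  {o} × {η, ι} = {(o,η), (o,ι)}
  {o} × {θ, ι} = {(o,θ), (o,ι)}
  {m, n, o} × {η} = {(m,η), (n,η), (o,η)}
  {m, n, o} × {θ} = {(m,θ), (n,θ), (o,θ)}
  {m, n, o} × {ι} = {(m,ι), (n,ι), (o,ι)}
  {n} × {η, θ, ι} = {(n,η), (n,θ), (n,ι)}
  {o} × {η, θ, ι} = {(o,η), (o,θ), (o,ι)}
  {m, o} × {η, θ} = {(m,η), (m,θ), (o,η), (o,θ)}
  {m, o} × {η, ι} = {(m,η), (m,ι), (o,η), (o,ι)}
  {m, o} × {θ, ι} = {(m,θ), (m,ι), (o,θ), (o,ι)}
  {n, o} × {η, θ} = {(n,η), (n,θ), (o,η), (o,θ)}
  {n, o} × {η, ι} = {(n,η), (n,ι), (o,η), (o,ι)}
  {n, o} × {θ, ι} = {(n,θ), (n,ι), (o,θ), (o,ι)}
  {m, o} × {η, θ, ι} = {(m,η), (m,θ), (m,ι), (o,η), (o,θ), (o,ι)}
  {m, n, o} × {η, θ} = {(m,η), (m,θ), (n,η), (n,θ), (o,η), (o,θ)}
  {m, n, o} × {η, ι} = {(m,η), (m,ι), (n,η), (n,ι), (o,η), (o,ι)}
  {m, n, o} × {θ, ι} = {(m,θ), (m,ι), (n,θ), (n,ι), (o,θ), (o,ι)}
  {n, o} × {η, θ, ι} = {(n,η), (n,θ), (n,ι), (o,η), (o,θ), (o,ι)}
  {m, n, o} × {η, θ, ι} = {(m,η), (m,θ), (m,ι), (n,η), (n,θ), (n,ι), (o,η), (o,θ), (o,ι)}
These 36 distinct sets form the basis B.
Close under arbitrary unions to get τ_{X×Y}; counting gives |τ_{X×Y}| = 216.


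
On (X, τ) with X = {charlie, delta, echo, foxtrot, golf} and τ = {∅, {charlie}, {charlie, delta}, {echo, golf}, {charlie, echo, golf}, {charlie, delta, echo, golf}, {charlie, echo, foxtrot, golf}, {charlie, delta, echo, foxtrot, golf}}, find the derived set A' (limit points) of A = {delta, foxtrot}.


A' = ∅

For each x ∈ X, list the open sets U ∈ τ with x ∈ U, then check whether U ∩ (A ∖ {x}) ≠ ∅ for every such U.
  x = charlie: open {charlie} ∋ x has {charlie} ∩ (A ∖ {charlie}) = ∅, so x is NOT a limit point.
  x = delta: open {charlie, delta} ∋ x has {charlie, delta} ∩ (A ∖ {delta}) = ∅, so x is NOT a limit point.
  x = echo: open {echo, golf} ∋ x has {echo, golf} ∩ (A ∖ {echo}) = ∅, so x is NOT a limit point.
  x = foxtrot: open {charlie, echo, foxtrot, golf} ∋ x has {charlie, echo, foxtrot, golf} ∩ (A ∖ {foxtrot}) = ∅, so x is NOT a limit point.
  x = golf: open {echo, golf} ∋ x has {echo, golf} ∩ (A ∖ {golf}) = ∅, so x is NOT a limit point.
Collecting: A' = ∅.


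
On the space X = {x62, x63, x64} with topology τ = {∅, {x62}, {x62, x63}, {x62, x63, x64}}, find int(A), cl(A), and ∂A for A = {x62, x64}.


int(A) = {x62}, cl(A) = {x62, x63, x64}, ∂A = {x63, x64}.

Closed sets in (X, τ) are complements of opens:
  closed(X, τ) = {∅, {x64}, {x63, x64}, {x62, x63, x64}}.
int(A) = ⋃ {U ∈ τ : U ⊆ A}. Opens contained in A: ∅, {x62}.
Taking the union of these: int(A) = {x62}.
cl(A) = ⋂ {C closed : A ⊆ C}. Closed sets containing A: {x62, x63, x64}.
Intersecting these: cl(A) = {x62, x63, x64}.
∂A = cl(A) ∖ int(A) = {x62, x63, x64} ∖ {x62} = {x63, x64}.


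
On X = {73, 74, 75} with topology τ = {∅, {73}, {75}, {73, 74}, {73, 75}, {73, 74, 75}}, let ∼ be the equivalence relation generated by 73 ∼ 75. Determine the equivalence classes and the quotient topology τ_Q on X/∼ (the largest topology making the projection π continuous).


X/∼ = {[73=75], [74]}; |τ_Q| = 3.

Equivalence classes: [73=75], [74].
Quotient map π: X → X/∼ sends 73 ↦ [73=75], 74 ↦ [74], 75 ↦ [73=75].
For each subset V ⊆ X/∼, compute π^{-1}(V) ⊆ X and check whether π^{-1}(V) ∈ τ. V is open in τ_Q iff π^{-1}(V) ∈ τ.
  V = {}: π^{-1}(V) = ∅ ∈ τ ✓.
  V = {[73=75]}: π^{-1}(V) = {73, 75} ∈ τ ✓.
  V = {[74]}: π^{-1}(V) = {74} ∉ τ ✗.
  V = {[73=75], [74]}: π^{-1}(V) = {73, 74, 75} ∈ τ ✓.
Open sets in the quotient: τ_Q = {{}, {[73=75]}, {[73=75], [74]}} (3 elements).


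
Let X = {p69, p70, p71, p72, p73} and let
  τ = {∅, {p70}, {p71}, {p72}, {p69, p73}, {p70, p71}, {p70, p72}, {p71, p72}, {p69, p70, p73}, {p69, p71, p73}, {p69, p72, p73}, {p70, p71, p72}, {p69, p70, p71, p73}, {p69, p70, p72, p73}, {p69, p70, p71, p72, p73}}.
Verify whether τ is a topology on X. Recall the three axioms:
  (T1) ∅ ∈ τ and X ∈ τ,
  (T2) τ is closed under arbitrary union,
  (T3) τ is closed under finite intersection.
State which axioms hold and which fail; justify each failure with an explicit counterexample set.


τ is NOT a topology on X.

Axiom (T1): ∅ ∈ τ? Yes; X ∈ τ? Yes.
Axiom (T2/T3): check pairwise unions and intersections of members of τ.
Counterexample for (T2): {p71} ∪ {p69, p72, p73} = {p69, p71, p72, p73} ∉ τ. Therefore τ is NOT a topology.


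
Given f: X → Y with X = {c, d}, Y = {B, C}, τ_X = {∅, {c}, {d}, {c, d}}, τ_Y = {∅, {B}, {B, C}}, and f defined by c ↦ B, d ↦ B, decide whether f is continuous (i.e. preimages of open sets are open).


f IS continuous.

Compute f^{-1}(U) for each U ∈ τ_Y:
  U = ∅: f^{-1}(U) = ∅ ∈ τ_X ✓.
  U = {B}: f^{-1}(U) = {c, d} ∈ τ_X ✓.
  U = {B, C}: f^{-1}(U) = {c, d} ∈ τ_X ✓.
Every preimage lies in τ_X, so f IS continuous.


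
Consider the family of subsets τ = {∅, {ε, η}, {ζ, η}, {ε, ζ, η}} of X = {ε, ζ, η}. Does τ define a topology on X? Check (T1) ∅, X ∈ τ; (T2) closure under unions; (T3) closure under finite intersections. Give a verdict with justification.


τ is NOT a topology on X.

Axiom (T1): ∅ ∈ τ? Yes; X ∈ τ? Yes.
Axiom (T2/T3): check pairwise unions and intersections of members of τ.
Counterexample for (T3): {ε, η} ∩ {ζ, η} = {η} ∉ τ. Therefore τ is NOT a topology.


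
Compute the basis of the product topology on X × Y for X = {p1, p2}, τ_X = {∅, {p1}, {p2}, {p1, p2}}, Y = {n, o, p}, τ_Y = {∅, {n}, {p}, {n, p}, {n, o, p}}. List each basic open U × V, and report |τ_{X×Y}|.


Basis B = {∅ × ∅, {p1} × {n}, {p1} × {p}, {p2} × {n}, {p2} × {p}, {p1} × {n, p}, {p1, p2} × {n}, {p1, p2} × {p}, {p2} × {n, p}, {p1} × {n, o, p}, {p2} × {n, o, p}, {p1, p2} × {n, p}, {p1, p2} × {n, o, p}}; |τ_{X×Y}| = 25.

Enumerate products U × V with U ∈ τ_X, V ∈ τ_Y (deduplicated):
  ∅ × ∅ = {} (∅)
  {p1} × {n} = {(p1,n)}
  {p1} × {p} = {(p1,p)}
  {p2} × {n} = {(p2,n)}
  {p2} × {p} = {(p2,p)}
  {p1} × {n, p} = {(p1,n), (p1,p)}
  {p1, p2} × {n} = {(p1,n), (p2,n)}
  {p1, p2} × {p} = {(p1,p), (p2,p)}
  {p2} × {n, p} = {(p2,n), (p2,p)}
  {p1} × {n, o, p} = {(p1,n), (p1,o), (p1,p)}
  {p2} × {n, o, p} = {(p2,n), (p2,o), (p2,p)}
  {p1, p2} × {n, p} = {(p1,n), (p1,p), (p2,n), (p2,p)}
  {p1, p2} × {n, o, p} = {(p1,n), (p1,o), (p1,p), (p2,n), (p2,o), (p2,p)}
These 13 distinct sets form the basis B.
Close under arbitrary unions to get τ_{X×Y}; counting gives |τ_{X×Y}| = 25.


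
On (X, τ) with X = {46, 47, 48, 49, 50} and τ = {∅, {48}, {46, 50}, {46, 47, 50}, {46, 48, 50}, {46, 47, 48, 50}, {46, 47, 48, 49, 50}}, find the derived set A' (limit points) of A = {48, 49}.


A' = {49}

For each x ∈ X, list the open sets U ∈ τ with x ∈ U, then check whether U ∩ (A ∖ {x}) ≠ ∅ for every such U.
  x = 46: open {46, 50} ∋ x has {46, 50} ∩ (A ∖ {46}) = ∅, so x is NOT a limit point.
  x = 47: open {46, 47, 50} ∋ x has {46, 47, 50} ∩ (A ∖ {47}) = ∅, so x is NOT a limit point.
  x = 48: open {48} ∋ x has {48} ∩ (A ∖ {48}) = ∅, so x is NOT a limit point.
  x = 49: opens ∋ x are {46, 47, 48, 49, 50}; each meets A ∖ {49}, so x IS a limit point.
  x = 50: open {46, 50} ∋ x has {46, 50} ∩ (A ∖ {50}) = ∅, so x is NOT a limit point.
Collecting: A' = {49}.


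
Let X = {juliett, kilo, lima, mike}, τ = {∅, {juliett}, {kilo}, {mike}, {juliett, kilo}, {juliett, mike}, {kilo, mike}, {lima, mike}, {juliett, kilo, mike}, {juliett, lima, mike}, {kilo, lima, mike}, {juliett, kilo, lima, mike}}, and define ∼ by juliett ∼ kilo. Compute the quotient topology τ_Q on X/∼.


X/∼ = {[juliett=kilo], [lima], [mike]}; |τ_Q| = 6.

Equivalence classes: [juliett=kilo], [lima], [mike].
Quotient map π: X → X/∼ sends juliett ↦ [juliett=kilo], kilo ↦ [juliett=kilo], lima ↦ [lima], mike ↦ [mike].
For each subset V ⊆ X/∼, compute π^{-1}(V) ⊆ X and check whether π^{-1}(V) ∈ τ. V is open in τ_Q iff π^{-1}(V) ∈ τ.
  V = {}: π^{-1}(V) = ∅ ∈ τ ✓.
  V = {[juliett=kilo]}: π^{-1}(V) = {juliett, kilo} ∈ τ ✓.
  V = {[lima]}: π^{-1}(V) = {lima} ∉ τ ✗.
  V = {[juliett=kilo], [lima]}: π^{-1}(V) = {juliett, kilo, lima} ∉ τ ✗.
  V = {[mike]}: π^{-1}(V) = {mike} ∈ τ ✓.
  V = {[juliett=kilo], [mike]}: π^{-1}(V) = {juliett, kilo, mike} ∈ τ ✓.
  V = {[lima], [mike]}: π^{-1}(V) = {lima, mike} ∈ τ ✓.
  V = {[juliett=kilo], [lima], [mike]}: π^{-1}(V) = {juliett, kilo, lima, mike} ∈ τ ✓.
Open sets in the quotient: τ_Q = {{}, {[juliett=kilo]}, {[mike]}, {[juliett=kilo], [mike]}, {[lima], [mike]}, {[juliett=kilo], [lima], [mike]}} (6 elements).


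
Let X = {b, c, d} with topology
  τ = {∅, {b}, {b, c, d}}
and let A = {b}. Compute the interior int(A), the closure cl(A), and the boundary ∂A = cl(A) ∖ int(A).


int(A) = {b}, cl(A) = {b, c, d}, ∂A = {c, d}.

Closed sets in (X, τ) are complements of opens:
  closed(X, τ) = {∅, {c, d}, {b, c, d}}.
int(A) = ⋃ {U ∈ τ : U ⊆ A}. Opens contained in A: ∅, {b}.
Taking the union of these: int(A) = {b}.
cl(A) = ⋂ {C closed : A ⊆ C}. Closed sets containing A: {b, c, d}.
Intersecting these: cl(A) = {b, c, d}.
∂A = cl(A) ∖ int(A) = {b, c, d} ∖ {b} = {c, d}.


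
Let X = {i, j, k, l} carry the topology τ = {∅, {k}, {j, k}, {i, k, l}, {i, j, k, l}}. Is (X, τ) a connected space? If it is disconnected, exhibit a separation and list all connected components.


(X, τ) is connected.

Find clopen sets (U ∈ τ with X ∖ U ∈ τ):
  U = ∅, X ∖ U = {i, j, k, l} — both open, so U is clopen.
  U = {i, j, k, l}, X ∖ U = ∅ — both open, so U is clopen.
Only trivial clopens (∅ and X) exist, so (X, τ) is connected.
Compute connected components by grouping points that agree on all clopens:
  component: {i, j, k, l}


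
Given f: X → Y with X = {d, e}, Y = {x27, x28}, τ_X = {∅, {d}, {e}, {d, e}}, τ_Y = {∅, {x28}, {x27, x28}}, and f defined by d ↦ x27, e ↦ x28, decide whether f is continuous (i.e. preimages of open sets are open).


f IS continuous.

Compute f^{-1}(U) for each U ∈ τ_Y:
  U = ∅: f^{-1}(U) = ∅ ∈ τ_X ✓.
  U = {x28}: f^{-1}(U) = {e} ∈ τ_X ✓.
  U = {x27, x28}: f^{-1}(U) = {d, e} ∈ τ_X ✓.
Every preimage lies in τ_X, so f IS continuous.
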